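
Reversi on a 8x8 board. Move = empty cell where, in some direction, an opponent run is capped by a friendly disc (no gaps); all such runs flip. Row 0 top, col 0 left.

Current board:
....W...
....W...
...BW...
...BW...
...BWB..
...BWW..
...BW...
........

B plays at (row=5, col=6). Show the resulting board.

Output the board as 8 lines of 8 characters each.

Answer: ....W...
....W...
...BW...
...BW...
...BWB..
...BBBB.
...BW...
........

Derivation:
Place B at (5,6); scan 8 dirs for brackets.
Dir NW: first cell 'B' (not opp) -> no flip
Dir N: first cell '.' (not opp) -> no flip
Dir NE: first cell '.' (not opp) -> no flip
Dir W: opp run (5,5) (5,4) capped by B -> flip
Dir E: first cell '.' (not opp) -> no flip
Dir SW: first cell '.' (not opp) -> no flip
Dir S: first cell '.' (not opp) -> no flip
Dir SE: first cell '.' (not opp) -> no flip
All flips: (5,4) (5,5)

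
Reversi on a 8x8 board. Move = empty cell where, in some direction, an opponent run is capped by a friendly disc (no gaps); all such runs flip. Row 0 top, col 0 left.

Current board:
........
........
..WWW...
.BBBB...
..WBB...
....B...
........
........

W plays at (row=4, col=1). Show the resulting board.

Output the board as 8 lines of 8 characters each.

Place W at (4,1); scan 8 dirs for brackets.
Dir NW: first cell '.' (not opp) -> no flip
Dir N: opp run (3,1), next='.' -> no flip
Dir NE: opp run (3,2) capped by W -> flip
Dir W: first cell '.' (not opp) -> no flip
Dir E: first cell 'W' (not opp) -> no flip
Dir SW: first cell '.' (not opp) -> no flip
Dir S: first cell '.' (not opp) -> no flip
Dir SE: first cell '.' (not opp) -> no flip
All flips: (3,2)

Answer: ........
........
..WWW...
.BWBB...
.WWBB...
....B...
........
........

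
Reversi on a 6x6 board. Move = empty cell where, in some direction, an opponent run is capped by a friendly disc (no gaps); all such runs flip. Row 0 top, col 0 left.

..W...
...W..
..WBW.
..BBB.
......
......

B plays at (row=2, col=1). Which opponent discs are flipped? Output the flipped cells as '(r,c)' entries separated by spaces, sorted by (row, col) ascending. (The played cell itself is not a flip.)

Dir NW: first cell '.' (not opp) -> no flip
Dir N: first cell '.' (not opp) -> no flip
Dir NE: first cell '.' (not opp) -> no flip
Dir W: first cell '.' (not opp) -> no flip
Dir E: opp run (2,2) capped by B -> flip
Dir SW: first cell '.' (not opp) -> no flip
Dir S: first cell '.' (not opp) -> no flip
Dir SE: first cell 'B' (not opp) -> no flip

Answer: (2,2)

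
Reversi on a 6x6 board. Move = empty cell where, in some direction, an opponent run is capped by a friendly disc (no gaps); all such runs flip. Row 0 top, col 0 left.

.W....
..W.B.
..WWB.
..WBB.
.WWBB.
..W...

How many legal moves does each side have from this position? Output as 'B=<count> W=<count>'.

-- B to move --
(0,0): no bracket -> illegal
(0,2): no bracket -> illegal
(0,3): no bracket -> illegal
(1,0): no bracket -> illegal
(1,1): flips 1 -> legal
(1,3): flips 1 -> legal
(2,1): flips 3 -> legal
(3,0): no bracket -> illegal
(3,1): flips 1 -> legal
(4,0): flips 2 -> legal
(5,0): flips 3 -> legal
(5,1): flips 1 -> legal
(5,3): no bracket -> illegal
B mobility = 7
-- W to move --
(0,3): no bracket -> illegal
(0,4): no bracket -> illegal
(0,5): flips 1 -> legal
(1,3): no bracket -> illegal
(1,5): flips 2 -> legal
(2,5): flips 3 -> legal
(3,5): flips 2 -> legal
(4,5): flips 3 -> legal
(5,3): flips 2 -> legal
(5,4): flips 1 -> legal
(5,5): flips 2 -> legal
W mobility = 8

Answer: B=7 W=8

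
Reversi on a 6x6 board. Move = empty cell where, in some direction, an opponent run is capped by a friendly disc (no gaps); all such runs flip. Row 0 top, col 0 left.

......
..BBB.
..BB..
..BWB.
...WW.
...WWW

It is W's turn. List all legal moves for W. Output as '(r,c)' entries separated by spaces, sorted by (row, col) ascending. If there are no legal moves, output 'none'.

(0,1): no bracket -> illegal
(0,2): no bracket -> illegal
(0,3): flips 2 -> legal
(0,4): no bracket -> illegal
(0,5): no bracket -> illegal
(1,1): flips 1 -> legal
(1,5): no bracket -> illegal
(2,1): flips 1 -> legal
(2,4): flips 1 -> legal
(2,5): flips 1 -> legal
(3,1): flips 1 -> legal
(3,5): flips 1 -> legal
(4,1): no bracket -> illegal
(4,2): no bracket -> illegal
(4,5): no bracket -> illegal

Answer: (0,3) (1,1) (2,1) (2,4) (2,5) (3,1) (3,5)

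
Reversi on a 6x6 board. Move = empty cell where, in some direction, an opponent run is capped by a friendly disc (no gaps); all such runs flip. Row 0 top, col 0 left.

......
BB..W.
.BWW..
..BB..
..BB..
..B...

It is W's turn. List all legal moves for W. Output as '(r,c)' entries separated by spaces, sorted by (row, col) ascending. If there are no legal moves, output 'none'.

(0,0): flips 1 -> legal
(0,1): no bracket -> illegal
(0,2): no bracket -> illegal
(1,2): no bracket -> illegal
(2,0): flips 1 -> legal
(2,4): no bracket -> illegal
(3,0): no bracket -> illegal
(3,1): no bracket -> illegal
(3,4): no bracket -> illegal
(4,1): flips 1 -> legal
(4,4): flips 1 -> legal
(5,1): no bracket -> illegal
(5,3): flips 2 -> legal
(5,4): no bracket -> illegal

Answer: (0,0) (2,0) (4,1) (4,4) (5,3)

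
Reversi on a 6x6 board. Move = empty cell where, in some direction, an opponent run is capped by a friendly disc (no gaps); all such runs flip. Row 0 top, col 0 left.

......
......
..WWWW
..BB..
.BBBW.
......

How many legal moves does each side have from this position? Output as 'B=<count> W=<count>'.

Answer: B=7 W=5

Derivation:
-- B to move --
(1,1): flips 1 -> legal
(1,2): flips 1 -> legal
(1,3): flips 1 -> legal
(1,4): flips 1 -> legal
(1,5): flips 1 -> legal
(2,1): no bracket -> illegal
(3,1): no bracket -> illegal
(3,4): no bracket -> illegal
(3,5): no bracket -> illegal
(4,5): flips 1 -> legal
(5,3): no bracket -> illegal
(5,4): no bracket -> illegal
(5,5): flips 1 -> legal
B mobility = 7
-- W to move --
(2,1): no bracket -> illegal
(3,0): no bracket -> illegal
(3,1): no bracket -> illegal
(3,4): no bracket -> illegal
(4,0): flips 3 -> legal
(5,0): flips 2 -> legal
(5,1): flips 2 -> legal
(5,2): flips 2 -> legal
(5,3): flips 2 -> legal
(5,4): no bracket -> illegal
W mobility = 5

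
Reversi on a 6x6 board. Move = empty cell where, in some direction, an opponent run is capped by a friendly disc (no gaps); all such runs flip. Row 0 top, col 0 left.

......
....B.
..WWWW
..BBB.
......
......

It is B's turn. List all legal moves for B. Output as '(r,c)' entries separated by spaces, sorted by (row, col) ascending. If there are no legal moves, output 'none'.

Answer: (1,1) (1,2) (1,3) (1,5)

Derivation:
(1,1): flips 1 -> legal
(1,2): flips 2 -> legal
(1,3): flips 1 -> legal
(1,5): flips 1 -> legal
(2,1): no bracket -> illegal
(3,1): no bracket -> illegal
(3,5): no bracket -> illegal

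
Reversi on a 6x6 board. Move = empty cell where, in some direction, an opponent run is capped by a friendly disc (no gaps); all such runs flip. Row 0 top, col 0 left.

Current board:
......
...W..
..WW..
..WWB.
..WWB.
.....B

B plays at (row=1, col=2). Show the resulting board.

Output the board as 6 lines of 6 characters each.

Answer: ......
..BW..
..WB..
..WWB.
..WWB.
.....B

Derivation:
Place B at (1,2); scan 8 dirs for brackets.
Dir NW: first cell '.' (not opp) -> no flip
Dir N: first cell '.' (not opp) -> no flip
Dir NE: first cell '.' (not opp) -> no flip
Dir W: first cell '.' (not opp) -> no flip
Dir E: opp run (1,3), next='.' -> no flip
Dir SW: first cell '.' (not opp) -> no flip
Dir S: opp run (2,2) (3,2) (4,2), next='.' -> no flip
Dir SE: opp run (2,3) capped by B -> flip
All flips: (2,3)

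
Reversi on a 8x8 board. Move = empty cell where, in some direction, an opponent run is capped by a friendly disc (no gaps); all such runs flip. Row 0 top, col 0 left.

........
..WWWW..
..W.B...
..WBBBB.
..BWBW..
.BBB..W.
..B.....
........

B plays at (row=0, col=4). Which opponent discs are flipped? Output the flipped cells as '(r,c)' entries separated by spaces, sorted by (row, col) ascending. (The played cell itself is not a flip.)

Dir NW: edge -> no flip
Dir N: edge -> no flip
Dir NE: edge -> no flip
Dir W: first cell '.' (not opp) -> no flip
Dir E: first cell '.' (not opp) -> no flip
Dir SW: opp run (1,3) (2,2), next='.' -> no flip
Dir S: opp run (1,4) capped by B -> flip
Dir SE: opp run (1,5), next='.' -> no flip

Answer: (1,4)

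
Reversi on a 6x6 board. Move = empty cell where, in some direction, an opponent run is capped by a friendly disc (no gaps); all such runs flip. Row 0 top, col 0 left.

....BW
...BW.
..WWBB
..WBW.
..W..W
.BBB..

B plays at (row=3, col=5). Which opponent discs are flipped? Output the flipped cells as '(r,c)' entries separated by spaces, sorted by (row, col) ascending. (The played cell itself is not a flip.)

Answer: (3,4)

Derivation:
Dir NW: first cell 'B' (not opp) -> no flip
Dir N: first cell 'B' (not opp) -> no flip
Dir NE: edge -> no flip
Dir W: opp run (3,4) capped by B -> flip
Dir E: edge -> no flip
Dir SW: first cell '.' (not opp) -> no flip
Dir S: opp run (4,5), next='.' -> no flip
Dir SE: edge -> no flip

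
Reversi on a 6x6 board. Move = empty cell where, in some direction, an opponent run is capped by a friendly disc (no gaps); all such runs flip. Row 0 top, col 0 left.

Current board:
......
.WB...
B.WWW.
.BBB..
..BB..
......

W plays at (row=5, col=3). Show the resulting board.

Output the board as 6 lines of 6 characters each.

Answer: ......
.WB...
B.WWW.
.BBW..
..BW..
...W..

Derivation:
Place W at (5,3); scan 8 dirs for brackets.
Dir NW: opp run (4,2) (3,1) (2,0), next=edge -> no flip
Dir N: opp run (4,3) (3,3) capped by W -> flip
Dir NE: first cell '.' (not opp) -> no flip
Dir W: first cell '.' (not opp) -> no flip
Dir E: first cell '.' (not opp) -> no flip
Dir SW: edge -> no flip
Dir S: edge -> no flip
Dir SE: edge -> no flip
All flips: (3,3) (4,3)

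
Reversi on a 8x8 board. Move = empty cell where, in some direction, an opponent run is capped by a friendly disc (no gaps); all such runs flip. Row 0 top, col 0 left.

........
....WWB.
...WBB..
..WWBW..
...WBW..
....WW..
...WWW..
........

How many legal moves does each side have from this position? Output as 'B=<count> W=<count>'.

Answer: B=17 W=6

Derivation:
-- B to move --
(0,3): flips 1 -> legal
(0,4): flips 1 -> legal
(0,5): flips 1 -> legal
(0,6): flips 1 -> legal
(1,2): flips 1 -> legal
(1,3): flips 2 -> legal
(2,1): no bracket -> illegal
(2,2): flips 2 -> legal
(2,6): flips 1 -> legal
(3,1): flips 2 -> legal
(3,6): flips 1 -> legal
(4,1): no bracket -> illegal
(4,2): flips 2 -> legal
(4,6): flips 2 -> legal
(5,2): flips 1 -> legal
(5,3): no bracket -> illegal
(5,6): flips 1 -> legal
(6,2): no bracket -> illegal
(6,6): flips 1 -> legal
(7,2): no bracket -> illegal
(7,3): no bracket -> illegal
(7,4): flips 2 -> legal
(7,5): flips 4 -> legal
(7,6): no bracket -> illegal
B mobility = 17
-- W to move --
(0,5): no bracket -> illegal
(0,6): no bracket -> illegal
(0,7): flips 3 -> legal
(1,3): flips 1 -> legal
(1,7): flips 1 -> legal
(2,6): flips 2 -> legal
(2,7): no bracket -> illegal
(3,6): flips 1 -> legal
(5,3): flips 1 -> legal
W mobility = 6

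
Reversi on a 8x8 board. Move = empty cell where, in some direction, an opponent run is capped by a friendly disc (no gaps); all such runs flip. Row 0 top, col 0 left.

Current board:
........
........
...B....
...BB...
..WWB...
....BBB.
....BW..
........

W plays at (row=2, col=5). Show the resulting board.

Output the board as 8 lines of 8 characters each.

Place W at (2,5); scan 8 dirs for brackets.
Dir NW: first cell '.' (not opp) -> no flip
Dir N: first cell '.' (not opp) -> no flip
Dir NE: first cell '.' (not opp) -> no flip
Dir W: first cell '.' (not opp) -> no flip
Dir E: first cell '.' (not opp) -> no flip
Dir SW: opp run (3,4) capped by W -> flip
Dir S: first cell '.' (not opp) -> no flip
Dir SE: first cell '.' (not opp) -> no flip
All flips: (3,4)

Answer: ........
........
...B.W..
...BW...
..WWB...
....BBB.
....BW..
........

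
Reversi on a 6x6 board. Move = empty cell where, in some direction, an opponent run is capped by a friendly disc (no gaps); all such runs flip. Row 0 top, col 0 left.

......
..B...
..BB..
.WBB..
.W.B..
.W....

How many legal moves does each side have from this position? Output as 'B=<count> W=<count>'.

Answer: B=3 W=3

Derivation:
-- B to move --
(2,0): no bracket -> illegal
(2,1): no bracket -> illegal
(3,0): flips 1 -> legal
(4,0): flips 1 -> legal
(4,2): no bracket -> illegal
(5,0): flips 1 -> legal
(5,2): no bracket -> illegal
B mobility = 3
-- W to move --
(0,1): no bracket -> illegal
(0,2): no bracket -> illegal
(0,3): no bracket -> illegal
(1,1): no bracket -> illegal
(1,3): flips 1 -> legal
(1,4): flips 2 -> legal
(2,1): no bracket -> illegal
(2,4): no bracket -> illegal
(3,4): flips 2 -> legal
(4,2): no bracket -> illegal
(4,4): no bracket -> illegal
(5,2): no bracket -> illegal
(5,3): no bracket -> illegal
(5,4): no bracket -> illegal
W mobility = 3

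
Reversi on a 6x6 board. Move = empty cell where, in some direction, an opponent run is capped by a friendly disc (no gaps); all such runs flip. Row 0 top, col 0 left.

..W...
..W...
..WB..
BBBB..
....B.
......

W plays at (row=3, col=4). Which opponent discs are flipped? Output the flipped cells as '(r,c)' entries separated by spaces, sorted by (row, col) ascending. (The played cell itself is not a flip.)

Answer: (2,3)

Derivation:
Dir NW: opp run (2,3) capped by W -> flip
Dir N: first cell '.' (not opp) -> no flip
Dir NE: first cell '.' (not opp) -> no flip
Dir W: opp run (3,3) (3,2) (3,1) (3,0), next=edge -> no flip
Dir E: first cell '.' (not opp) -> no flip
Dir SW: first cell '.' (not opp) -> no flip
Dir S: opp run (4,4), next='.' -> no flip
Dir SE: first cell '.' (not opp) -> no flip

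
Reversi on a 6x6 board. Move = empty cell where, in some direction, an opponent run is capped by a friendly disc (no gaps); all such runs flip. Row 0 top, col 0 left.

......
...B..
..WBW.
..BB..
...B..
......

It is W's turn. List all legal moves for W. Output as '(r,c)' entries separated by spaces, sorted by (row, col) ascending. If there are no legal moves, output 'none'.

(0,2): flips 1 -> legal
(0,3): no bracket -> illegal
(0,4): flips 1 -> legal
(1,2): no bracket -> illegal
(1,4): no bracket -> illegal
(2,1): no bracket -> illegal
(3,1): no bracket -> illegal
(3,4): no bracket -> illegal
(4,1): no bracket -> illegal
(4,2): flips 2 -> legal
(4,4): flips 1 -> legal
(5,2): no bracket -> illegal
(5,3): no bracket -> illegal
(5,4): no bracket -> illegal

Answer: (0,2) (0,4) (4,2) (4,4)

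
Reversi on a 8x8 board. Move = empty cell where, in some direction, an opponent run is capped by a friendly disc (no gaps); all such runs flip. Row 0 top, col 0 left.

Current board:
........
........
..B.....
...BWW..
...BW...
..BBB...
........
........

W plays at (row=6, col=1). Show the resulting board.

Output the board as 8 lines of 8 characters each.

Answer: ........
........
..B.....
...BWW..
...WW...
..WBB...
.W......
........

Derivation:
Place W at (6,1); scan 8 dirs for brackets.
Dir NW: first cell '.' (not opp) -> no flip
Dir N: first cell '.' (not opp) -> no flip
Dir NE: opp run (5,2) (4,3) capped by W -> flip
Dir W: first cell '.' (not opp) -> no flip
Dir E: first cell '.' (not opp) -> no flip
Dir SW: first cell '.' (not opp) -> no flip
Dir S: first cell '.' (not opp) -> no flip
Dir SE: first cell '.' (not opp) -> no flip
All flips: (4,3) (5,2)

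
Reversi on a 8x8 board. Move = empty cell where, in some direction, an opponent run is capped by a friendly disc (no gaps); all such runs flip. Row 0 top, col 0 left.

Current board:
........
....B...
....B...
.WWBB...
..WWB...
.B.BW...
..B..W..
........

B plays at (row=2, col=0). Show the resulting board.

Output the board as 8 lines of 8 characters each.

Answer: ........
....B...
B...B...
.BWBB...
..BWB...
.B.BW...
..B..W..
........

Derivation:
Place B at (2,0); scan 8 dirs for brackets.
Dir NW: edge -> no flip
Dir N: first cell '.' (not opp) -> no flip
Dir NE: first cell '.' (not opp) -> no flip
Dir W: edge -> no flip
Dir E: first cell '.' (not opp) -> no flip
Dir SW: edge -> no flip
Dir S: first cell '.' (not opp) -> no flip
Dir SE: opp run (3,1) (4,2) capped by B -> flip
All flips: (3,1) (4,2)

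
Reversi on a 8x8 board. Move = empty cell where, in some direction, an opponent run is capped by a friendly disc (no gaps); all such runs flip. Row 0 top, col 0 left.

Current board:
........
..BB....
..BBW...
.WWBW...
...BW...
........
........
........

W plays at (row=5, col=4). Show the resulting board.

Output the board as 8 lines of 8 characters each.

Place W at (5,4); scan 8 dirs for brackets.
Dir NW: opp run (4,3) capped by W -> flip
Dir N: first cell 'W' (not opp) -> no flip
Dir NE: first cell '.' (not opp) -> no flip
Dir W: first cell '.' (not opp) -> no flip
Dir E: first cell '.' (not opp) -> no flip
Dir SW: first cell '.' (not opp) -> no flip
Dir S: first cell '.' (not opp) -> no flip
Dir SE: first cell '.' (not opp) -> no flip
All flips: (4,3)

Answer: ........
..BB....
..BBW...
.WWBW...
...WW...
....W...
........
........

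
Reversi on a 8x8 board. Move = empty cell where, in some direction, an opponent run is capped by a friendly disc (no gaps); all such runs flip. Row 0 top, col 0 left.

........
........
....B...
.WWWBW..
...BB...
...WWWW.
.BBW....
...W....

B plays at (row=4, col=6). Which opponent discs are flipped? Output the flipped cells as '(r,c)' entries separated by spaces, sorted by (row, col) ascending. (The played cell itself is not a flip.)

Answer: (3,5)

Derivation:
Dir NW: opp run (3,5) capped by B -> flip
Dir N: first cell '.' (not opp) -> no flip
Dir NE: first cell '.' (not opp) -> no flip
Dir W: first cell '.' (not opp) -> no flip
Dir E: first cell '.' (not opp) -> no flip
Dir SW: opp run (5,5), next='.' -> no flip
Dir S: opp run (5,6), next='.' -> no flip
Dir SE: first cell '.' (not opp) -> no flip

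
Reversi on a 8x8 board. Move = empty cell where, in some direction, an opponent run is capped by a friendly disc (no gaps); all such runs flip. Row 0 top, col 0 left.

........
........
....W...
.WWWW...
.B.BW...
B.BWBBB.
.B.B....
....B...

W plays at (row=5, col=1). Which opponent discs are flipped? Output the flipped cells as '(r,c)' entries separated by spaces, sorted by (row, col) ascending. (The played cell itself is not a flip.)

Answer: (4,1) (5,2)

Derivation:
Dir NW: first cell '.' (not opp) -> no flip
Dir N: opp run (4,1) capped by W -> flip
Dir NE: first cell '.' (not opp) -> no flip
Dir W: opp run (5,0), next=edge -> no flip
Dir E: opp run (5,2) capped by W -> flip
Dir SW: first cell '.' (not opp) -> no flip
Dir S: opp run (6,1), next='.' -> no flip
Dir SE: first cell '.' (not opp) -> no flip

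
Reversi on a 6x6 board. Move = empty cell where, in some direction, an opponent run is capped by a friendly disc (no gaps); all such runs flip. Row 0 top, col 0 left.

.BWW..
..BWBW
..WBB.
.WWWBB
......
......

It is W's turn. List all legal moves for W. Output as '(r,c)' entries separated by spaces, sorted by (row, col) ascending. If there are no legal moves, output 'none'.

Answer: (0,0) (0,5) (1,1) (2,1) (2,5)

Derivation:
(0,0): flips 1 -> legal
(0,4): no bracket -> illegal
(0,5): flips 2 -> legal
(1,0): no bracket -> illegal
(1,1): flips 1 -> legal
(2,1): flips 1 -> legal
(2,5): flips 3 -> legal
(4,3): no bracket -> illegal
(4,4): no bracket -> illegal
(4,5): no bracket -> illegal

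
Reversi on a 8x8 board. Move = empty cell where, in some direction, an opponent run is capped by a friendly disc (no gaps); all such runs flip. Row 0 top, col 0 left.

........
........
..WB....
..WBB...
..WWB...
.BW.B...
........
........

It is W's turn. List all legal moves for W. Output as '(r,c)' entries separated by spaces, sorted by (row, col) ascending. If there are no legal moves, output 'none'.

Answer: (1,3) (1,4) (2,4) (2,5) (3,5) (4,5) (5,0) (5,5) (6,0) (6,5)

Derivation:
(1,2): no bracket -> illegal
(1,3): flips 2 -> legal
(1,4): flips 1 -> legal
(2,4): flips 2 -> legal
(2,5): flips 1 -> legal
(3,5): flips 2 -> legal
(4,0): no bracket -> illegal
(4,1): no bracket -> illegal
(4,5): flips 1 -> legal
(5,0): flips 1 -> legal
(5,3): no bracket -> illegal
(5,5): flips 2 -> legal
(6,0): flips 1 -> legal
(6,1): no bracket -> illegal
(6,2): no bracket -> illegal
(6,3): no bracket -> illegal
(6,4): no bracket -> illegal
(6,5): flips 1 -> legal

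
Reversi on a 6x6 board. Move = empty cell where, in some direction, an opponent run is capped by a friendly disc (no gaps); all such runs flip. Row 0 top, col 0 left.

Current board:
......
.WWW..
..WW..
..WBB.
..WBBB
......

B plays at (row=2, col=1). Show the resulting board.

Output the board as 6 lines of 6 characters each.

Place B at (2,1); scan 8 dirs for brackets.
Dir NW: first cell '.' (not opp) -> no flip
Dir N: opp run (1,1), next='.' -> no flip
Dir NE: opp run (1,2), next='.' -> no flip
Dir W: first cell '.' (not opp) -> no flip
Dir E: opp run (2,2) (2,3), next='.' -> no flip
Dir SW: first cell '.' (not opp) -> no flip
Dir S: first cell '.' (not opp) -> no flip
Dir SE: opp run (3,2) capped by B -> flip
All flips: (3,2)

Answer: ......
.WWW..
.BWW..
..BBB.
..WBBB
......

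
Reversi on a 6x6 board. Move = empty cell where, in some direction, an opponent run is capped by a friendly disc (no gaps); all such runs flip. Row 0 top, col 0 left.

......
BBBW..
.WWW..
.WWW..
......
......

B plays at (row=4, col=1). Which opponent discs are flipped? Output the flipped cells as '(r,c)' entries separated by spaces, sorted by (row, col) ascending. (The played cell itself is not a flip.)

Answer: (2,1) (3,1)

Derivation:
Dir NW: first cell '.' (not opp) -> no flip
Dir N: opp run (3,1) (2,1) capped by B -> flip
Dir NE: opp run (3,2) (2,3), next='.' -> no flip
Dir W: first cell '.' (not opp) -> no flip
Dir E: first cell '.' (not opp) -> no flip
Dir SW: first cell '.' (not opp) -> no flip
Dir S: first cell '.' (not opp) -> no flip
Dir SE: first cell '.' (not opp) -> no flip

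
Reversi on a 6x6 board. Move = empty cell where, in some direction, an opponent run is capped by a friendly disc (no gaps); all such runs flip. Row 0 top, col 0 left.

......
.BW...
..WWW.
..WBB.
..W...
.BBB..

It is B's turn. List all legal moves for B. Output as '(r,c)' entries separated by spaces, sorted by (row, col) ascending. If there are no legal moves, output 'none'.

(0,1): flips 2 -> legal
(0,2): flips 4 -> legal
(0,3): no bracket -> illegal
(1,3): flips 2 -> legal
(1,4): flips 1 -> legal
(1,5): flips 1 -> legal
(2,1): no bracket -> illegal
(2,5): no bracket -> illegal
(3,1): flips 2 -> legal
(3,5): no bracket -> illegal
(4,1): no bracket -> illegal
(4,3): no bracket -> illegal

Answer: (0,1) (0,2) (1,3) (1,4) (1,5) (3,1)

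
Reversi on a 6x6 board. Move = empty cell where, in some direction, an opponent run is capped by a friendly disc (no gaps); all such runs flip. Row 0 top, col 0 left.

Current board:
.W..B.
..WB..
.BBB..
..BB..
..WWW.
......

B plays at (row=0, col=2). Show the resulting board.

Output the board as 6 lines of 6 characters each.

Answer: .WB.B.
..BB..
.BBB..
..BB..
..WWW.
......

Derivation:
Place B at (0,2); scan 8 dirs for brackets.
Dir NW: edge -> no flip
Dir N: edge -> no flip
Dir NE: edge -> no flip
Dir W: opp run (0,1), next='.' -> no flip
Dir E: first cell '.' (not opp) -> no flip
Dir SW: first cell '.' (not opp) -> no flip
Dir S: opp run (1,2) capped by B -> flip
Dir SE: first cell 'B' (not opp) -> no flip
All flips: (1,2)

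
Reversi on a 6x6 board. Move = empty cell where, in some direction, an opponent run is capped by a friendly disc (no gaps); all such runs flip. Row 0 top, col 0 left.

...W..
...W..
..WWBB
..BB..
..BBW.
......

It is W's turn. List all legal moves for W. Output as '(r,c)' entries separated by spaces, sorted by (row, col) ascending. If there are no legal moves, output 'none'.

Answer: (3,5) (4,1) (5,2) (5,3)

Derivation:
(1,4): no bracket -> illegal
(1,5): no bracket -> illegal
(2,1): no bracket -> illegal
(3,1): no bracket -> illegal
(3,4): no bracket -> illegal
(3,5): flips 1 -> legal
(4,1): flips 3 -> legal
(5,1): no bracket -> illegal
(5,2): flips 2 -> legal
(5,3): flips 2 -> legal
(5,4): no bracket -> illegal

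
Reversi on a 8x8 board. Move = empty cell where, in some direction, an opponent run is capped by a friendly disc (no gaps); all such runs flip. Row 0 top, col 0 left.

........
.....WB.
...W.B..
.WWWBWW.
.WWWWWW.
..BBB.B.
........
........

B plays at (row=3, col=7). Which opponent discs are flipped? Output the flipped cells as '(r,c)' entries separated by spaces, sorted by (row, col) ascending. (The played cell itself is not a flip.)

Dir NW: first cell '.' (not opp) -> no flip
Dir N: first cell '.' (not opp) -> no flip
Dir NE: edge -> no flip
Dir W: opp run (3,6) (3,5) capped by B -> flip
Dir E: edge -> no flip
Dir SW: opp run (4,6), next='.' -> no flip
Dir S: first cell '.' (not opp) -> no flip
Dir SE: edge -> no flip

Answer: (3,5) (3,6)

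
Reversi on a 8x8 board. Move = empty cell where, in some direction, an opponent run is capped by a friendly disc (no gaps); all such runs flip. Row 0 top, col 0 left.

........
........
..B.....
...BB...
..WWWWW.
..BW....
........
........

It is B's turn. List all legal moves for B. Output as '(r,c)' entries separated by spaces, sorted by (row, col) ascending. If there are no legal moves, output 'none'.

Answer: (3,2) (5,1) (5,4) (5,5) (5,6) (6,3)

Derivation:
(3,1): no bracket -> illegal
(3,2): flips 1 -> legal
(3,5): no bracket -> illegal
(3,6): no bracket -> illegal
(3,7): no bracket -> illegal
(4,1): no bracket -> illegal
(4,7): no bracket -> illegal
(5,1): flips 1 -> legal
(5,4): flips 2 -> legal
(5,5): flips 1 -> legal
(5,6): flips 1 -> legal
(5,7): no bracket -> illegal
(6,2): no bracket -> illegal
(6,3): flips 2 -> legal
(6,4): no bracket -> illegal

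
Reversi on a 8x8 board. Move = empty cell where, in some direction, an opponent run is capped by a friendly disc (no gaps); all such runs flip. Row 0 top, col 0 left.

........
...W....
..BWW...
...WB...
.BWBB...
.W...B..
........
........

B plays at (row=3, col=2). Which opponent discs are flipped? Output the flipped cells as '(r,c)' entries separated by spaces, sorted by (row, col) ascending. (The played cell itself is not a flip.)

Dir NW: first cell '.' (not opp) -> no flip
Dir N: first cell 'B' (not opp) -> no flip
Dir NE: opp run (2,3), next='.' -> no flip
Dir W: first cell '.' (not opp) -> no flip
Dir E: opp run (3,3) capped by B -> flip
Dir SW: first cell 'B' (not opp) -> no flip
Dir S: opp run (4,2), next='.' -> no flip
Dir SE: first cell 'B' (not opp) -> no flip

Answer: (3,3)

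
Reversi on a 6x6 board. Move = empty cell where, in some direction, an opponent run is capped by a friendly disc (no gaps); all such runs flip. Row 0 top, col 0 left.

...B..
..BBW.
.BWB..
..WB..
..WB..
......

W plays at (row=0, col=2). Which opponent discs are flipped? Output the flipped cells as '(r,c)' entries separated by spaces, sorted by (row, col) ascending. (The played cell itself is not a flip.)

Dir NW: edge -> no flip
Dir N: edge -> no flip
Dir NE: edge -> no flip
Dir W: first cell '.' (not opp) -> no flip
Dir E: opp run (0,3), next='.' -> no flip
Dir SW: first cell '.' (not opp) -> no flip
Dir S: opp run (1,2) capped by W -> flip
Dir SE: opp run (1,3), next='.' -> no flip

Answer: (1,2)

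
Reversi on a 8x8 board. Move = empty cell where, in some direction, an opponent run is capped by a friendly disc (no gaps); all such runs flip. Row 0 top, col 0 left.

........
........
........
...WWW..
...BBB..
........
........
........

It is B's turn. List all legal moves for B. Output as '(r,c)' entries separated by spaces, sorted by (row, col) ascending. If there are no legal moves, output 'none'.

(2,2): flips 1 -> legal
(2,3): flips 2 -> legal
(2,4): flips 1 -> legal
(2,5): flips 2 -> legal
(2,6): flips 1 -> legal
(3,2): no bracket -> illegal
(3,6): no bracket -> illegal
(4,2): no bracket -> illegal
(4,6): no bracket -> illegal

Answer: (2,2) (2,3) (2,4) (2,5) (2,6)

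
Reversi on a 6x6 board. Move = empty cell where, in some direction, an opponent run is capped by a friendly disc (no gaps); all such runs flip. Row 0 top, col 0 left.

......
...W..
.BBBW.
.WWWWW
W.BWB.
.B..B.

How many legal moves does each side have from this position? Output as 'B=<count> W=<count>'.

-- B to move --
(0,2): no bracket -> illegal
(0,3): flips 1 -> legal
(0,4): flips 1 -> legal
(1,2): no bracket -> illegal
(1,4): flips 2 -> legal
(1,5): flips 2 -> legal
(2,0): flips 1 -> legal
(2,5): flips 1 -> legal
(3,0): no bracket -> illegal
(4,1): flips 2 -> legal
(4,5): flips 1 -> legal
(5,0): no bracket -> illegal
(5,2): no bracket -> illegal
(5,3): flips 2 -> legal
B mobility = 9
-- W to move --
(1,0): flips 1 -> legal
(1,1): flips 2 -> legal
(1,2): flips 2 -> legal
(1,4): flips 1 -> legal
(2,0): flips 3 -> legal
(3,0): no bracket -> illegal
(4,1): flips 1 -> legal
(4,5): flips 1 -> legal
(5,0): no bracket -> illegal
(5,2): flips 1 -> legal
(5,3): flips 2 -> legal
(5,5): flips 1 -> legal
W mobility = 10

Answer: B=9 W=10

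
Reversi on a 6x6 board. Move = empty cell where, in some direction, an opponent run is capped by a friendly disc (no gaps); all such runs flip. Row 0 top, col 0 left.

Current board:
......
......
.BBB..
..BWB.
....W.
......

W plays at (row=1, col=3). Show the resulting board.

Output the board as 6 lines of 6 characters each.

Place W at (1,3); scan 8 dirs for brackets.
Dir NW: first cell '.' (not opp) -> no flip
Dir N: first cell '.' (not opp) -> no flip
Dir NE: first cell '.' (not opp) -> no flip
Dir W: first cell '.' (not opp) -> no flip
Dir E: first cell '.' (not opp) -> no flip
Dir SW: opp run (2,2), next='.' -> no flip
Dir S: opp run (2,3) capped by W -> flip
Dir SE: first cell '.' (not opp) -> no flip
All flips: (2,3)

Answer: ......
...W..
.BBW..
..BWB.
....W.
......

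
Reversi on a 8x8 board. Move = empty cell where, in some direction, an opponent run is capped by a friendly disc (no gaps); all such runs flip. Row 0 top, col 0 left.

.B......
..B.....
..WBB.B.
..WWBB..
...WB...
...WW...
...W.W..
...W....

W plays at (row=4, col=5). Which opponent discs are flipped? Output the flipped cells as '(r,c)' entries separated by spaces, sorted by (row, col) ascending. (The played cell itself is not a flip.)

Dir NW: opp run (3,4) (2,3) (1,2) (0,1), next=edge -> no flip
Dir N: opp run (3,5), next='.' -> no flip
Dir NE: first cell '.' (not opp) -> no flip
Dir W: opp run (4,4) capped by W -> flip
Dir E: first cell '.' (not opp) -> no flip
Dir SW: first cell 'W' (not opp) -> no flip
Dir S: first cell '.' (not opp) -> no flip
Dir SE: first cell '.' (not opp) -> no flip

Answer: (4,4)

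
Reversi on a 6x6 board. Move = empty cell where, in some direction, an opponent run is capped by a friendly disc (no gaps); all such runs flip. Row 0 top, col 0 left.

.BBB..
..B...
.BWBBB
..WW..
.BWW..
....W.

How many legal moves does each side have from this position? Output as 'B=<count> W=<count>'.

Answer: B=4 W=7

Derivation:
-- B to move --
(1,1): no bracket -> illegal
(1,3): no bracket -> illegal
(3,1): no bracket -> illegal
(3,4): no bracket -> illegal
(4,4): flips 2 -> legal
(4,5): no bracket -> illegal
(5,1): flips 2 -> legal
(5,2): flips 3 -> legal
(5,3): flips 2 -> legal
(5,5): no bracket -> illegal
B mobility = 4
-- W to move --
(0,0): no bracket -> illegal
(0,4): no bracket -> illegal
(1,0): flips 1 -> legal
(1,1): no bracket -> illegal
(1,3): flips 1 -> legal
(1,4): flips 1 -> legal
(1,5): flips 1 -> legal
(2,0): flips 1 -> legal
(3,0): no bracket -> illegal
(3,1): no bracket -> illegal
(3,4): no bracket -> illegal
(3,5): no bracket -> illegal
(4,0): flips 1 -> legal
(5,0): flips 1 -> legal
(5,1): no bracket -> illegal
(5,2): no bracket -> illegal
W mobility = 7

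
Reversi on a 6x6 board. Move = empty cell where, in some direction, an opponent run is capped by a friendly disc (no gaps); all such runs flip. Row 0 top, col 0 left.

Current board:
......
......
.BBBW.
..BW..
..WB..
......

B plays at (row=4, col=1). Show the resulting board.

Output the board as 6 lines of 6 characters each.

Place B at (4,1); scan 8 dirs for brackets.
Dir NW: first cell '.' (not opp) -> no flip
Dir N: first cell '.' (not opp) -> no flip
Dir NE: first cell 'B' (not opp) -> no flip
Dir W: first cell '.' (not opp) -> no flip
Dir E: opp run (4,2) capped by B -> flip
Dir SW: first cell '.' (not opp) -> no flip
Dir S: first cell '.' (not opp) -> no flip
Dir SE: first cell '.' (not opp) -> no flip
All flips: (4,2)

Answer: ......
......
.BBBW.
..BW..
.BBB..
......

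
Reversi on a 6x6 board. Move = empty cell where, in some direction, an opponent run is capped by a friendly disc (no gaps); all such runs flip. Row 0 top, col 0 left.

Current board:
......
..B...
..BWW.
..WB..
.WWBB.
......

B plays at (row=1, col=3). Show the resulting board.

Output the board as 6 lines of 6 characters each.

Answer: ......
..BB..
..BBW.
..WB..
.WWBB.
......

Derivation:
Place B at (1,3); scan 8 dirs for brackets.
Dir NW: first cell '.' (not opp) -> no flip
Dir N: first cell '.' (not opp) -> no flip
Dir NE: first cell '.' (not opp) -> no flip
Dir W: first cell 'B' (not opp) -> no flip
Dir E: first cell '.' (not opp) -> no flip
Dir SW: first cell 'B' (not opp) -> no flip
Dir S: opp run (2,3) capped by B -> flip
Dir SE: opp run (2,4), next='.' -> no flip
All flips: (2,3)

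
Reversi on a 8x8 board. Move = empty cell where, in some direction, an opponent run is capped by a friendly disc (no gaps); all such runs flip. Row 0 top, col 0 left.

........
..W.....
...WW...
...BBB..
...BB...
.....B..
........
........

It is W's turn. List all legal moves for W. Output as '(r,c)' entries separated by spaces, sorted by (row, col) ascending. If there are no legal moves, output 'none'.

(2,2): no bracket -> illegal
(2,5): no bracket -> illegal
(2,6): no bracket -> illegal
(3,2): no bracket -> illegal
(3,6): no bracket -> illegal
(4,2): flips 1 -> legal
(4,5): flips 1 -> legal
(4,6): flips 1 -> legal
(5,2): no bracket -> illegal
(5,3): flips 2 -> legal
(5,4): flips 2 -> legal
(5,6): no bracket -> illegal
(6,4): no bracket -> illegal
(6,5): no bracket -> illegal
(6,6): no bracket -> illegal

Answer: (4,2) (4,5) (4,6) (5,3) (5,4)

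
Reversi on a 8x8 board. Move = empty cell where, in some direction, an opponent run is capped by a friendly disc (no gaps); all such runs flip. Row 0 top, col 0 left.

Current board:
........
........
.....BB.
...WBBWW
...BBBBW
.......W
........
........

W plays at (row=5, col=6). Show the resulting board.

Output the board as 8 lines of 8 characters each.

Answer: ........
........
.....BB.
...WBBWW
...BBBWW
......WW
........
........

Derivation:
Place W at (5,6); scan 8 dirs for brackets.
Dir NW: opp run (4,5) (3,4), next='.' -> no flip
Dir N: opp run (4,6) capped by W -> flip
Dir NE: first cell 'W' (not opp) -> no flip
Dir W: first cell '.' (not opp) -> no flip
Dir E: first cell 'W' (not opp) -> no flip
Dir SW: first cell '.' (not opp) -> no flip
Dir S: first cell '.' (not opp) -> no flip
Dir SE: first cell '.' (not opp) -> no flip
All flips: (4,6)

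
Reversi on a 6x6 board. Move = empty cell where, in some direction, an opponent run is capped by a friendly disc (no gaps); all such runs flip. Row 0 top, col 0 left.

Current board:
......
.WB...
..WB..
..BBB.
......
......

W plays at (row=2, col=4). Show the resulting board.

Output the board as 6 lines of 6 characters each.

Place W at (2,4); scan 8 dirs for brackets.
Dir NW: first cell '.' (not opp) -> no flip
Dir N: first cell '.' (not opp) -> no flip
Dir NE: first cell '.' (not opp) -> no flip
Dir W: opp run (2,3) capped by W -> flip
Dir E: first cell '.' (not opp) -> no flip
Dir SW: opp run (3,3), next='.' -> no flip
Dir S: opp run (3,4), next='.' -> no flip
Dir SE: first cell '.' (not opp) -> no flip
All flips: (2,3)

Answer: ......
.WB...
..WWW.
..BBB.
......
......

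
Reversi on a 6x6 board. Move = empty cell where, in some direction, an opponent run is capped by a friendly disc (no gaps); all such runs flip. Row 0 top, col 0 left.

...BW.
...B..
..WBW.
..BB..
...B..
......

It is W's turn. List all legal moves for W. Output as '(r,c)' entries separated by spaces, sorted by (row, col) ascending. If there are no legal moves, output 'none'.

(0,2): flips 2 -> legal
(1,2): no bracket -> illegal
(1,4): no bracket -> illegal
(2,1): no bracket -> illegal
(3,1): no bracket -> illegal
(3,4): no bracket -> illegal
(4,1): no bracket -> illegal
(4,2): flips 2 -> legal
(4,4): flips 1 -> legal
(5,2): no bracket -> illegal
(5,3): no bracket -> illegal
(5,4): no bracket -> illegal

Answer: (0,2) (4,2) (4,4)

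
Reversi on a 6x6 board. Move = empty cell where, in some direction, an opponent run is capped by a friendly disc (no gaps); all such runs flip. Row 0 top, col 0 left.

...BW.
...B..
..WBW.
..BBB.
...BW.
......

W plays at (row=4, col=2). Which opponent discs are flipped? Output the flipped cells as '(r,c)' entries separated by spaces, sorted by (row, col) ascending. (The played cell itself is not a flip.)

Dir NW: first cell '.' (not opp) -> no flip
Dir N: opp run (3,2) capped by W -> flip
Dir NE: opp run (3,3) capped by W -> flip
Dir W: first cell '.' (not opp) -> no flip
Dir E: opp run (4,3) capped by W -> flip
Dir SW: first cell '.' (not opp) -> no flip
Dir S: first cell '.' (not opp) -> no flip
Dir SE: first cell '.' (not opp) -> no flip

Answer: (3,2) (3,3) (4,3)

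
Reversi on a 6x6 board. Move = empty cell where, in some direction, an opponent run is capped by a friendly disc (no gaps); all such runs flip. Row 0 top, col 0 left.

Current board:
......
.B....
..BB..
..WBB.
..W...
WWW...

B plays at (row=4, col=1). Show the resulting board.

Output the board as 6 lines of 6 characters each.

Answer: ......
.B....
..BB..
..BBB.
.BW...
WWW...

Derivation:
Place B at (4,1); scan 8 dirs for brackets.
Dir NW: first cell '.' (not opp) -> no flip
Dir N: first cell '.' (not opp) -> no flip
Dir NE: opp run (3,2) capped by B -> flip
Dir W: first cell '.' (not opp) -> no flip
Dir E: opp run (4,2), next='.' -> no flip
Dir SW: opp run (5,0), next=edge -> no flip
Dir S: opp run (5,1), next=edge -> no flip
Dir SE: opp run (5,2), next=edge -> no flip
All flips: (3,2)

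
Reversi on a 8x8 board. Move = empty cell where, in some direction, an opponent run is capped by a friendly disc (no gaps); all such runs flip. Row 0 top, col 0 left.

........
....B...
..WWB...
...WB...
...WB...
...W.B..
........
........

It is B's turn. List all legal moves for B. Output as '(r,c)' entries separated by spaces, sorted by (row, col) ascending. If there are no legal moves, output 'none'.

(1,1): flips 2 -> legal
(1,2): flips 1 -> legal
(1,3): no bracket -> illegal
(2,1): flips 2 -> legal
(3,1): no bracket -> illegal
(3,2): flips 2 -> legal
(4,2): flips 2 -> legal
(5,2): flips 1 -> legal
(5,4): no bracket -> illegal
(6,2): flips 1 -> legal
(6,3): no bracket -> illegal
(6,4): no bracket -> illegal

Answer: (1,1) (1,2) (2,1) (3,2) (4,2) (5,2) (6,2)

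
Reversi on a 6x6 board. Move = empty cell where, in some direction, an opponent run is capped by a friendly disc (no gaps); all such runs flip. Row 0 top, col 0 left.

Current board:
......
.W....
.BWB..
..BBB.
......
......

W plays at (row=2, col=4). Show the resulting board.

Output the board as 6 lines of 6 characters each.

Place W at (2,4); scan 8 dirs for brackets.
Dir NW: first cell '.' (not opp) -> no flip
Dir N: first cell '.' (not opp) -> no flip
Dir NE: first cell '.' (not opp) -> no flip
Dir W: opp run (2,3) capped by W -> flip
Dir E: first cell '.' (not opp) -> no flip
Dir SW: opp run (3,3), next='.' -> no flip
Dir S: opp run (3,4), next='.' -> no flip
Dir SE: first cell '.' (not opp) -> no flip
All flips: (2,3)

Answer: ......
.W....
.BWWW.
..BBB.
......
......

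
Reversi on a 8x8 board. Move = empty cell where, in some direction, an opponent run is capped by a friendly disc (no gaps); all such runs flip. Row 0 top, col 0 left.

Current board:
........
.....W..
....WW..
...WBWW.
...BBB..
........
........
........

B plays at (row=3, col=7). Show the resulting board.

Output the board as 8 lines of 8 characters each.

Place B at (3,7); scan 8 dirs for brackets.
Dir NW: first cell '.' (not opp) -> no flip
Dir N: first cell '.' (not opp) -> no flip
Dir NE: edge -> no flip
Dir W: opp run (3,6) (3,5) capped by B -> flip
Dir E: edge -> no flip
Dir SW: first cell '.' (not opp) -> no flip
Dir S: first cell '.' (not opp) -> no flip
Dir SE: edge -> no flip
All flips: (3,5) (3,6)

Answer: ........
.....W..
....WW..
...WBBBB
...BBB..
........
........
........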